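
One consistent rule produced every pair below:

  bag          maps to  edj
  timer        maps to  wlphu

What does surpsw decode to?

Compare letters: b→e is +3, a→d is +3, g→j is +3 — a constant shift. This is a Caesar cipher with shift 3.
Reversing it on surpsw: s−3=p, u−3=r, r−3=o, p−3=m, s−3=p, w−3=t.

prompt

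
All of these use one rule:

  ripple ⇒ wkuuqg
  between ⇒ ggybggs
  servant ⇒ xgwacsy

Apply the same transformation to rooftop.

wqqkyqu

Two shifts are in play — +2 for a/e/i/o/u, +5 for every other letter.
For rooftop: r(cons)+5=w, o(vowel)+2=q, o(vowel)+2=q, f(cons)+5=k, t(cons)+5=y, o(vowel)+2=q, p(cons)+5=u.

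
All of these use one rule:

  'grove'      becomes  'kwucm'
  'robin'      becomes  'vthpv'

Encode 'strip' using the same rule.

In grove: g→k is +4, r→w is +5, o→u is +6, v→c is +7 — the shift increases by 1 each position. Letter i (0-indexed) is shifted by i+4, so successive shifts are 4, 5, 6, ….
Applying it to strip: s+4=w, t+5=y, r+6=x, i+7=p, p+8=x.

wyxpx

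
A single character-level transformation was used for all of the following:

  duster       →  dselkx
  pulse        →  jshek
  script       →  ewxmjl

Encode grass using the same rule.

d(3)→d(3) and u(20)→s(18) fit y≡7x+8 (mod 26); the inverse of 7 mod 26 is 15. Treating letters as 0–25, the rule is x ↦ 7x + 8 (mod 26).
Applying it to grass: g(6)→7·6+8≡24=y; r(17)→7·17+8≡23=x; a(0)→7·0+8≡8=i; s(18)→7·18+8≡4=e; s(18)→7·18+8≡4=e (all mod 26).

yxiee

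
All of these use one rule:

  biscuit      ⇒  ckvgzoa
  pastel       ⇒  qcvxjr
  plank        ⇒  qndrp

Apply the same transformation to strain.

In biscuit: b→c is +1, i→k is +2, s→v is +3, c→g is +4 — the shift increases by 1 each position. Each letter shifts forward by (position + 1), i.e. 1, 2, 3, … — the shift grows by one for each successive letter.
For strain: s+1=t, t+2=v, r+3=u, a+4=e, i+5=n, n+6=t.

tvuent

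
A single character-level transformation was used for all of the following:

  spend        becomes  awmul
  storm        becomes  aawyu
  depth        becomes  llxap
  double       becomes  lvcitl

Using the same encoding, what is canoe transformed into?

khvvm

Shifts by position in spend: pos 0: s→a (+8), pos 1: p→w (+7), pos 2: e→m (+8), pos 3: n→u (+7) — repeating every 2. A repeating key of period 2 is used — shifts +8, +7 over and over.
On canoe: c+8=k, a+7=h, n+8=v, o+7=v, e+8=m.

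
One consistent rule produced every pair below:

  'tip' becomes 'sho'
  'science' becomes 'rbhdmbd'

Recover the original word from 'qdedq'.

Compare letters: t→s is +25, i→h is +25, p→o is +25 — a constant shift. It's a constant shift of +25 (ROT25).
Reversing it on qdedq: q−25=r, d−25=e, e−25=f, d−25=e, q−25=r.

refer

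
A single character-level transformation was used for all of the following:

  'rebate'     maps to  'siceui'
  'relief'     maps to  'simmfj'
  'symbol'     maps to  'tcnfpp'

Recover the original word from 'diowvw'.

Shifts by position in rebate: pos 0: r→s (+1), pos 1: e→i (+4), pos 2: b→c (+1), pos 3: a→e (+4) — repeating every 2. A repeating key of period 2 is used — shifts +1, +4 over and over.
Decoding diowvw: d−1=c, i−4=e, o−1=n, w−4=s, v−1=u, w−4=s.

census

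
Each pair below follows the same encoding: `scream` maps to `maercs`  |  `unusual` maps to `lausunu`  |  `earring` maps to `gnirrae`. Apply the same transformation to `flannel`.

The output letters match the input read backwards: scream reversed is maercs. The word is simply reversed.
On flannel: reverse → lennalf.

lennalf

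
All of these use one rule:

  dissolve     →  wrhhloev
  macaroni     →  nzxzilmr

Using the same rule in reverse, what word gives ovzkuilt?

leapfrog

This is the alphabet-reversal cipher (Atbash): a becomes z, b becomes y, etc.
Undoing it on ovzkuilt: o↔l, v↔e, z↔a, k↔p, u↔f, i↔r, l↔o, t↔g.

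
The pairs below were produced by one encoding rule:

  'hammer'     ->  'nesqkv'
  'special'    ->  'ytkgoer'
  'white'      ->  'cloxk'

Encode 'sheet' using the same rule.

ylkiz

Shifts by position in hammer: pos 0: h→n (+6), pos 1: a→e (+4), pos 2: m→s (+6), pos 3: m→q (+4) — repeating every 2. A repeating key of period 2 is used — shifts +6, +4 over and over.
For sheet: s+6=y, h+4=l, e+6=k, e+4=i, t+6=z.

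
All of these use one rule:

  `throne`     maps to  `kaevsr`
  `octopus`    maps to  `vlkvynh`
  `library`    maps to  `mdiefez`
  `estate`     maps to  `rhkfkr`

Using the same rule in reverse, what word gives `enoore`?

rudder

t(19)→k(10) and h(7)→a(0) fit y≡3x+5 (mod 26); the inverse of 3 mod 26 is 9. This is an affine cipher: with a=0,…,z=25, each position x becomes (3x+5) mod 26.
Undoing it on enoore: e(4)→9·(4−5)≡17=r; n(13)→9·(13−5)≡20=u; o(14)→9·(14−5)≡3=d; o(14)→9·(14−5)≡3=d; r(17)→9·(17−5)≡4=e; e(4)→9·(4−5)≡17=r (all mod 26).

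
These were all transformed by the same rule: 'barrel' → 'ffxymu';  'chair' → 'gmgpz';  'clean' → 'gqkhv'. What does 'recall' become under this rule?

In barrel: b→f is +4, a→f is +5, r→x is +6, r→y is +7 — the shift increases by 1 each position. The shift increases by 1 at each position, starting from +4: 4, 5, 6, ….
Applying it to recall: r+4=v, e+5=j, c+6=i, a+7=h, l+8=t, l+9=u.

vjihtu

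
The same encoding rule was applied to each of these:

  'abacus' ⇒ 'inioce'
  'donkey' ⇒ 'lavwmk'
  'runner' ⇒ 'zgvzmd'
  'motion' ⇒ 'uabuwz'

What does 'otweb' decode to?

ghost

Shifts by position in abacus: pos 0: a→i (+8), pos 1: b→n (+12), pos 2: a→i (+8), pos 3: c→o (+12) — repeating every 2. It's a Vigenère-style cipher with numeric key [8,12]: position i shifts by key[i mod 2].
Reversing it on otweb: o−8=g, t−12=h, w−8=o, e−12=s, b−8=t.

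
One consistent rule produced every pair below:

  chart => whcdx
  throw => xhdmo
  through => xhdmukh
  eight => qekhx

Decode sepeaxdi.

ministry

Treating letters as 0–25, the rule is x ↦ 23x + 2 (mod 26).
Undoing it on sepeaxdi: s(18)→17·(18−2)≡12=m; e(4)→17·(4−2)≡8=i; p(15)→17·(15−2)≡13=n; e(4)→17·(4−2)≡8=i; a(0)→17·(0−2)≡18=s; x(23)→17·(23−2)≡19=t; d(3)→17·(3−2)≡17=r; i(8)→17·(8−2)≡24=y (all mod 26).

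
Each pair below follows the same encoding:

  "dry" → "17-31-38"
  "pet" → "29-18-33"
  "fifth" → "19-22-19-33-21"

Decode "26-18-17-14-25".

d is letter #4 and maps to 17: an offset of 13. Each letter is replaced by its alphabet position (a=1..z=26) + 13.
Undoing it on 26-18-17-14-25: 26→(26−13)÷1=13=m, 18→(18−13)÷1=5=e, 17→(17−13)÷1=4=d, 14→(14−13)÷1=1=a, 25→(25−13)÷1=12=l.

medal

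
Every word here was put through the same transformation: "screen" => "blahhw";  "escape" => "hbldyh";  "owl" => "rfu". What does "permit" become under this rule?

The shift depends on letter class: consonant s→b is +9, but vowel e→h is +3. Vowels shift forward by 3 and consonants shift forward by 9.
On permit: p(cons)+9=y, e(vowel)+3=h, r(cons)+9=a, m(cons)+9=v, i(vowel)+3=l, t(cons)+9=c.

yhavlc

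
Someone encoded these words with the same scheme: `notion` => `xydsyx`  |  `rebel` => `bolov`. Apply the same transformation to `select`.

covomd

Every letter moves 10 places later in the alphabet, wrapping around z→a.
For select: s+10=c, e+10=o, l+10=v, e+10=o, c+10=m, t+10=d.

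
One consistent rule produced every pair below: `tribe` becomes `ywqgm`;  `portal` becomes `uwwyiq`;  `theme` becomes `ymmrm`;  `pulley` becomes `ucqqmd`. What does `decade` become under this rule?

The shift depends on letter class: consonant t→y is +5, but vowel i→q is +8. Vowels shift forward by 8 and consonants shift forward by 5.
On decade: d(cons)+5=i, e(vowel)+8=m, c(cons)+5=h, a(vowel)+8=i, d(cons)+5=i, e(vowel)+8=m.

imhiim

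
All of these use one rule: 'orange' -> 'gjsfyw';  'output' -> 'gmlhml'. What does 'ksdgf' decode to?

Compare letters: o→g is +18, r→j is +18, a→s is +18 — a constant shift. Each letter is shifted forward by 18 in the alphabet (a Caesar shift of +18).
Reversing it on ksdgf: k−18=s, s−18=a, d−18=l, g−18=o, f−18=n.

salon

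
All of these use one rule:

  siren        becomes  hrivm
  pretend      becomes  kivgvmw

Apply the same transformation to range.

izmtv

This is the alphabet-reversal cipher (Atbash): a becomes z, b becomes y, etc.
Applying it to range: r↔i, a↔z, n↔m, g↔t, e↔v.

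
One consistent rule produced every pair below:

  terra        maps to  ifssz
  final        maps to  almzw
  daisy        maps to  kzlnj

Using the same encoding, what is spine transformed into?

t(19)→i(8) and e(4)→f(5) fit y≡21x+25 (mod 26); the inverse of 21 mod 26 is 5. Each letter's alphabet position (a=0..z=25) is mapped through 21·x+25 mod 26 — an affine cipher.
Applying it to spine: s(18)→21·18+25≡13=n; p(15)→21·15+25≡2=c; i(8)→21·8+25≡11=l; n(13)→21·13+25≡12=m; e(4)→21·4+25≡5=f (all mod 26).

nclmf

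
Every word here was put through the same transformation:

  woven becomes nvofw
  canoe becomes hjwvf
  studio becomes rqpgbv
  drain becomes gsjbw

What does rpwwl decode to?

sunny

w(22)→n(13) and o(14)→v(21) fit y≡25x+9 (mod 26); the inverse of 25 mod 26 is 25. This is an affine cipher: with a=0,…,z=25, each position x becomes (25x+9) mod 26.
Reversing it on rpwwl: r(17)→25·(17−9)≡18=s; p(15)→25·(15−9)≡20=u; w(22)→25·(22−9)≡13=n; w(22)→25·(22−9)≡13=n; l(11)→25·(11−9)≡24=y (all mod 26).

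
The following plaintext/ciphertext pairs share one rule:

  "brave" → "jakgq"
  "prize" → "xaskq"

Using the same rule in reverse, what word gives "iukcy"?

alarm

In brave: b→j is +8, r→a is +9, a→k is +10, v→g is +11 — the shift increases by 1 each position. Each letter shifts forward by (position + 8), i.e. 8, 9, 10, … — the shift grows by one for each successive letter.
Undoing it on iukcy: i−8=a, u−9=l, k−10=a, c−11=r, y−12=m.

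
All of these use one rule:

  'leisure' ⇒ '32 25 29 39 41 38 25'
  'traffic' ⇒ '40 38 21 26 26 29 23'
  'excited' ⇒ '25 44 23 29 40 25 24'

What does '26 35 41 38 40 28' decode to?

fourth

The number is (letter's place in the alphabet, a=1) + 20.
Undoing it on 26 35 41 38 40 28: 26→(26−20)÷1=6=f, 35→(35−20)÷1=15=o, 41→(41−20)÷1=21=u, 38→(38−20)÷1=18=r, 40→(40−20)÷1=20=t, 28→(28−20)÷1=8=h.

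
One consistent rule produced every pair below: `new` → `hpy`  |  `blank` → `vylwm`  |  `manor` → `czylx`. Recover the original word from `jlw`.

The output letters match the input read backwards, each shifted +11: new reversed is wen. Two steps: reverse the string, then apply a Caesar shift of +11.
Undoing it on jlw: shift back: j−11=y, l−11=a, w−11=l → yal; then reverse → lay.

lay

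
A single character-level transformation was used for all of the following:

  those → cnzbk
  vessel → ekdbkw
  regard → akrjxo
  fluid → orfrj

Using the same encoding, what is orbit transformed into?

xxmrz

Shifts by position in those: pos 0: t→c (+9), pos 1: h→n (+6), pos 2: o→z (+11), pos 3: s→b (+9), pos 4: e→k (+6) — repeating every 3. It's a Vigenère-style cipher with numeric key [9,6,11]: position i shifts by key[i mod 3].
For orbit: o+9=x, r+6=x, b+11=m, i+9=r, t+6=z.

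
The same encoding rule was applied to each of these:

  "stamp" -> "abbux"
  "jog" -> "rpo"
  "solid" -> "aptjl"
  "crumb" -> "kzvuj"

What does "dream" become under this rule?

lzfbu

Vowels shift forward by 1 and consonants shift forward by 8.
Applying it to dream: d(cons)+8=l, r(cons)+8=z, e(vowel)+1=f, a(vowel)+1=b, m(cons)+8=u.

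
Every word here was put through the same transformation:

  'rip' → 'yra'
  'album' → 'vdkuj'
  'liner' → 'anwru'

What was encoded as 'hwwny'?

penny

The output letters match the input read backwards, each shifted +9: rip reversed is pir. The word is reversed, then every letter is shifted forward by 9.
Undoing it on hwwny: shift back: h−9=y, w−9=n, w−9=n, n−9=e, y−9=p → ynnep; then reverse → penny.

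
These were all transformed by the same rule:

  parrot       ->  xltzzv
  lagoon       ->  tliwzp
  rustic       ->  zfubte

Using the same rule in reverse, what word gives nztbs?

forth

Shifts by position in parrot: pos 0: p→x (+8), pos 1: a→l (+11), pos 2: r→t (+2), pos 3: r→z (+8), pos 4: o→z (+11), pos 5: t→v (+2) — repeating every 3. A repeating key of period 3 is used — shifts +8, +11, +2 over and over.
Undoing it on nztbs: n−8=f, z−11=o, t−2=r, b−8=t, s−11=h.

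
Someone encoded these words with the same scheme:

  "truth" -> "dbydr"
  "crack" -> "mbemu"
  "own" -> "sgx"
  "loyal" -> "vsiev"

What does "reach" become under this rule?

The shift depends on letter class: consonant t→d is +10, but vowel u→y is +4. The rule splits by letter class: vowels +4, consonants +10.
For reach: r(cons)+10=b, e(vowel)+4=i, a(vowel)+4=e, c(cons)+10=m, h(cons)+10=r.

biemr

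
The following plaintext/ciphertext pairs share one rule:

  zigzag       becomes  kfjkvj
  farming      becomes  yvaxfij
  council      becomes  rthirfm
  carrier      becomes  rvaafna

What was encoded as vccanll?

This is an affine cipher: with a=0,…,z=25, each position x becomes (11x+21) mod 26.
Reversing it on vccanll: v(21)→19·(21−21)≡0=a; c(2)→19·(2−21)≡3=d; c(2)→19·(2−21)≡3=d; a(0)→19·(0−21)≡17=r; n(13)→19·(13−21)≡4=e; l(11)→19·(11−21)≡18=s; l(11)→19·(11−21)≡18=s (all mod 26).

address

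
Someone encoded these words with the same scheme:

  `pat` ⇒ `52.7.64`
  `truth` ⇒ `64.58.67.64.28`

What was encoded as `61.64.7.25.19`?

stage

The formula is n = 3×(alphabet index, a=1) + 4.
Decoding 61.64.7.25.19: 61→(61−4)÷3=19=s, 64→(64−4)÷3=20=t, 7→(7−4)÷3=1=a, 25→(25−4)÷3=7=g, 19→(19−4)÷3=5=e.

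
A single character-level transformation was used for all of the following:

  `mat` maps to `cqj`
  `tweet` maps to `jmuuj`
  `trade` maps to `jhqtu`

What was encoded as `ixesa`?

Compare letters: m→c is +16, a→q is +16, t→j is +16 — a constant shift. It's a constant shift of +16 (ROT16).
Reversing it on ixesa: i−16=s, x−16=h, e−16=o, s−16=c, a−16=k.

shock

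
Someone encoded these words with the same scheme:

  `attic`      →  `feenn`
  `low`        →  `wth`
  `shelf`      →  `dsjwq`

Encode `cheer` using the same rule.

nsjjc

The rule splits by letter class: vowels +5, consonants +11.
Applying it to cheer: c(cons)+11=n, h(cons)+11=s, e(vowel)+5=j, e(vowel)+5=j, r(cons)+11=c.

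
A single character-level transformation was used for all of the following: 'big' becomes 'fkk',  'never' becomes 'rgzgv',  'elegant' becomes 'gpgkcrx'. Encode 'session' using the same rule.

wgwwkqr

Two shifts are in play — +2 for a/e/i/o/u, +4 for every other letter.
On session: s(cons)+4=w, e(vowel)+2=g, s(cons)+4=w, s(cons)+4=w, i(vowel)+2=k, o(vowel)+2=q, n(cons)+4=r.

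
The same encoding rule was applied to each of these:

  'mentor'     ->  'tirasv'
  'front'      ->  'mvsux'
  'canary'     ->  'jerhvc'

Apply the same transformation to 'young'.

Shifts by position in mentor: pos 0: m→t (+7), pos 1: e→i (+4), pos 2: n→r (+4), pos 3: t→a (+7), pos 4: o→s (+4), pos 5: r→v (+4) — repeating every 3. A repeating key of period 3 is used — shifts +7, +4, +4 over and over.
Applying it to young: y+7=f, o+4=s, u+4=y, n+7=u, g+4=k.

fsyuk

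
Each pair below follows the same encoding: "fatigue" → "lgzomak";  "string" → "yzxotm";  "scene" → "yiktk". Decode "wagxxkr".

Compare letters: f→l is +6, a→g is +6, t→z is +6 — a constant shift. Each letter is shifted forward by 6 in the alphabet (a Caesar shift of +6).
Reversing it on wagxxkr: w−6=q, a−6=u, g−6=a, x−6=r, x−6=r, k−6=e, r−6=l.

quarrel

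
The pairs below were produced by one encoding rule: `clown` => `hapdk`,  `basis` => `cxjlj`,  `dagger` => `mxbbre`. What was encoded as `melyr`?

Treating letters as 0–25, the rule is x ↦ 5x + 23 (mod 26).
Undoing it on melyr: m(12)→21·(12−23)≡3=d; e(4)→21·(4−23)≡17=r; l(11)→21·(11−23)≡8=i; y(24)→21·(24−23)≡21=v; r(17)→21·(17−23)≡4=e (all mod 26).

drive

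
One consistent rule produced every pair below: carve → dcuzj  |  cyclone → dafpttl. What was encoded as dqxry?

count

In carve: c→d is +1, a→c is +2, r→u is +3, v→z is +4 — the shift increases by 1 each position. The shift increases by 1 at each position, starting from +1: 1, 2, 3, ….
Undoing it on dqxry: d−1=c, q−2=o, x−3=u, r−4=n, y−5=t.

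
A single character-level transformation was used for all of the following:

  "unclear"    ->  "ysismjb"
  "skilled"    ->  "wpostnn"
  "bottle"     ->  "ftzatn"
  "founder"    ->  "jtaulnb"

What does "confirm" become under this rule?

In unclear: u→y is +4, n→s is +5, c→i is +6, l→s is +7 — the shift increases by 1 each position. Each letter shifts forward by (position + 4), i.e. 4, 5, 6, … — the shift grows by one for each successive letter.
On confirm: c+4=g, o+5=t, n+6=t, f+7=m, i+8=q, r+9=a, m+10=w.

gttmqaw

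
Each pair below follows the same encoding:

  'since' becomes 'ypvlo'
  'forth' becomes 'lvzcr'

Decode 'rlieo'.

In since: s→y is +6, i→p is +7, n→v is +8, c→l is +9 — the shift increases by 1 each position. Letter i (0-indexed) is shifted by i+6, so successive shifts are 6, 7, 8, ….
Reversing it on rlieo: r−6=l, l−7=e, i−8=a, e−9=v, o−10=e.

leave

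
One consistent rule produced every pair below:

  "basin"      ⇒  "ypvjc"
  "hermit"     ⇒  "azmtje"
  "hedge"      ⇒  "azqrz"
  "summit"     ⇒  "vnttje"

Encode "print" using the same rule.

b(1)→y(24) and a(0)→p(15) fit y≡9x+15 (mod 26); the inverse of 9 mod 26 is 3. Treating letters as 0–25, the rule is x ↦ 9x + 15 (mod 26).
Applying it to print: p(15)→9·15+15≡20=u; r(17)→9·17+15≡12=m; i(8)→9·8+15≡9=j; n(13)→9·13+15≡2=c; t(19)→9·19+15≡4=e (all mod 26).

umjce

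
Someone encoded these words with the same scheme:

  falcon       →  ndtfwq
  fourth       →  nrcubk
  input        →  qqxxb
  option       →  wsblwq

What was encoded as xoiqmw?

Shifts by position in falcon: pos 0: f→n (+8), pos 1: a→d (+3), pos 2: l→t (+8), pos 3: c→f (+3) — repeating every 2. It's a Vigenère-style cipher with numeric key [8,3]: position i shifts by key[i mod 2].
Decoding xoiqmw: x−8=p, o−3=l, i−8=a, q−3=n, m−8=e, w−3=t.

planet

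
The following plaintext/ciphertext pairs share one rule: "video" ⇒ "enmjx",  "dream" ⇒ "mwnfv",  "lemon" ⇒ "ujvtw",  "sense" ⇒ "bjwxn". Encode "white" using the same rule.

fmryn

It's a Vigenère-style cipher with numeric key [9,5]: position i shifts by key[i mod 2].
For white: w+9=f, h+5=m, i+9=r, t+5=y, e+9=n.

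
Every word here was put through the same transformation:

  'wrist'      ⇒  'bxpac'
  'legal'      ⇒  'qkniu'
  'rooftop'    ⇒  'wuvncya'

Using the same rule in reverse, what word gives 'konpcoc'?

Letter i (0-indexed) is shifted by i+5, so successive shifts are 5, 6, 7, ….
Undoing it on konpcoc: k−5=f, o−6=i, n−7=g, p−8=h, c−9=t, o−10=e, c−11=r.

fighter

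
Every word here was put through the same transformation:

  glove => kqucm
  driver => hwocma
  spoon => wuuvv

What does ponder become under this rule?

In glove: g→k is +4, l→q is +5, o→u is +6, v→c is +7 — the shift increases by 1 each position. Each letter shifts forward by (position + 4), i.e. 4, 5, 6, … — the shift grows by one for each successive letter.
On ponder: p+4=t, o+5=t, n+6=t, d+7=k, e+8=m, r+9=a.

tttkma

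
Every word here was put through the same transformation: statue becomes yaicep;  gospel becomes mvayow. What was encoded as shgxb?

In statue: s→y is +6, t→a is +7, a→i is +8, t→c is +9 — the shift increases by 1 each position. The shift increases by 1 at each position, starting from +6: 6, 7, 8, ….
Reversing it on shgxb: s−6=m, h−7=a, g−8=y, x−9=o, b−10=r.

mayor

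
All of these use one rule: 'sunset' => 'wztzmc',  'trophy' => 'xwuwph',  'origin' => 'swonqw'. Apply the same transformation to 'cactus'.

gfiacb

In sunset: s→w is +4, u→z is +5, n→t is +6, s→z is +7 — the shift increases by 1 each position. Letter i (0-indexed) is shifted by i+4, so successive shifts are 4, 5, 6, ….
On cactus: c+4=g, a+5=f, c+6=i, t+7=a, u+8=c, s+9=b.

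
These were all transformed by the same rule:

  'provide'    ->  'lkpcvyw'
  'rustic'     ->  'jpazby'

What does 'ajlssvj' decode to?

The output letters match the input read backwards, each shifted +7: provide reversed is edivorp. The word is reversed, then every letter is shifted forward by 7.
Reversing it on ajlssvj: shift back: a−7=t, j−7=c, l−7=e, s−7=l, s−7=l, v−7=o, j−7=c → tcelloc; then reverse → collect.

collect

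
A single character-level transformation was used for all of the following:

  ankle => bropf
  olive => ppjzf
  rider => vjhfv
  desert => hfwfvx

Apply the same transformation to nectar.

The shift depends on letter class: consonant n→r is +4, but vowel a→b is +1. Vowels shift forward by 1 and consonants shift forward by 4.
On nectar: n(cons)+4=r, e(vowel)+1=f, c(cons)+4=g, t(cons)+4=x, a(vowel)+1=b, r(cons)+4=v.

rfgxbv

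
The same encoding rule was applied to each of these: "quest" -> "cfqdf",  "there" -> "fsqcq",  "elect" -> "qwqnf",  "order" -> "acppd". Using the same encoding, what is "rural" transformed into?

Shifts by position in quest: pos 0: q→c (+12), pos 1: u→f (+11), pos 2: e→q (+12), pos 3: s→d (+11) — repeating every 2. The shifts repeat in a cycle of length 2: positions 0,1,… shift by +12, +11, then the pattern repeats.
For rural: r+12=d, u+11=f, r+12=d, a+11=l, l+12=x.

dfdlx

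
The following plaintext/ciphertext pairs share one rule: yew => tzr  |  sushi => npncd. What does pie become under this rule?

kdz

It's a constant shift of +21 (ROT21).
For pie: p+21=k, i+21=d, e+21=z.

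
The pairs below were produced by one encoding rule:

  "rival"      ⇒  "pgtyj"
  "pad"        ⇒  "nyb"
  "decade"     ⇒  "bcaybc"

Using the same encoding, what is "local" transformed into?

jmayj

Every letter moves 24 places later in the alphabet, wrapping around z→a.
For local: l+24=j, o+24=m, c+24=a, a+24=y, l+24=j.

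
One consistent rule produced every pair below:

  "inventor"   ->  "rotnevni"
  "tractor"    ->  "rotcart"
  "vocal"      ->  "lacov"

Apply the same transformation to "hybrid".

The output letters match the input read backwards: inventor reversed is rotnevni. It's just the letters in reverse order.
For hybrid: reverse → dirbyh.

dirbyh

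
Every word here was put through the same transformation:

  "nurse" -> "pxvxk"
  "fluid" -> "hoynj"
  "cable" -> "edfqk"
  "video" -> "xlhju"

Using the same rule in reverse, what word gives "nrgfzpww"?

In nurse: n→p is +2, u→x is +3, r→v is +4, s→x is +5 — the shift increases by 1 each position. The shift increases by 1 at each position, starting from +2: 2, 3, 4, ….
Decoding nrgfzpww: n−2=l, r−3=o, g−4=c, f−5=a, z−6=t, p−7=i, w−8=o, w−9=n.

location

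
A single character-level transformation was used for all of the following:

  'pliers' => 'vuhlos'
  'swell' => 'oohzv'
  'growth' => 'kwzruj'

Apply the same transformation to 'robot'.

The output letters match the input read backwards, each shifted +3: pliers reversed is sreilp. Two steps: reverse the string, then apply a Caesar shift of +3.
Applying it to robot: reverse → tobor; then shift: t+3=w, o+3=r, b+3=e, o+3=r, r+3=u.

wreru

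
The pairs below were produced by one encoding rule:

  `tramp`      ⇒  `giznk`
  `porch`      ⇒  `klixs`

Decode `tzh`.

Each pair mirrors across the alphabet (t↔g, r↔i, a↔z): positions sum to 25. Each letter is replaced by its mirror in the alphabet: a↔z, b↔y, c↔x, and so on (the Atbash cipher).
Decoding tzh: t↔g, z↔a, h↔s.

gas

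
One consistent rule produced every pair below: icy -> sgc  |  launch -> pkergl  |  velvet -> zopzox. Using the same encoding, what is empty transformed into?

Two shifts are in play — +10 for a/e/i/o/u, +4 for every other letter.
Applying it to empty: e(vowel)+10=o, m(cons)+4=q, p(cons)+4=t, t(cons)+4=x, y(cons)+4=c.

oqtxc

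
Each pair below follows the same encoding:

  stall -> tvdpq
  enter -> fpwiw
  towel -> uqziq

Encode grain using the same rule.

htdms

Letter i (0-indexed) is shifted by i+1, so successive shifts are 1, 2, 3, ….
Applying it to grain: g+1=h, r+2=t, a+3=d, i+4=m, n+5=s.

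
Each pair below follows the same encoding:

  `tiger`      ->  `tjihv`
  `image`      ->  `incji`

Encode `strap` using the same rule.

In tiger: t→t is +0, i→j is +1, g→i is +2, e→h is +3 — the shift increases by 1 each position. The shift increases by 1 at each position, starting from +0: 0, 1, 2, ….
For strap: s+0=s, t+1=u, r+2=t, a+3=d, p+4=t.

sutdt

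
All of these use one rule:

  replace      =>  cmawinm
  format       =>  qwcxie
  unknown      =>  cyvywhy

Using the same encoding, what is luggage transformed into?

Two shifts are in play — +8 for a/e/i/o/u, +11 for every other letter.
For luggage: l(cons)+11=w, u(vowel)+8=c, g(cons)+11=r, g(cons)+11=r, a(vowel)+8=i, g(cons)+11=r, e(vowel)+8=m.

wcrrirm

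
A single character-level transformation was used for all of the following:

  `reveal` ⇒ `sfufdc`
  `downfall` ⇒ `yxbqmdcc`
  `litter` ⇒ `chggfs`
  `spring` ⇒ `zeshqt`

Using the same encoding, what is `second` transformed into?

r(17)→s(18) and e(4)→f(5) fit y≡7x+3 (mod 26); the inverse of 7 mod 26 is 15. Each letter's alphabet position (a=0..z=25) is mapped through 7·x+3 mod 26 — an affine cipher.
Applying it to second: s(18)→7·18+3≡25=z; e(4)→7·4+3≡5=f; c(2)→7·2+3≡17=r; o(14)→7·14+3≡23=x; n(13)→7·13+3≡16=q; d(3)→7·3+3≡24=y (all mod 26).

zfrxqy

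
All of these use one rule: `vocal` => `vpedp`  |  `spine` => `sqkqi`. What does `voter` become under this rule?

vpvhv

In vocal: v→v is +0, o→p is +1, c→e is +2, a→d is +3 — the shift increases by 1 each position. Letter i (0-indexed) is shifted by i+0, so successive shifts are 0, 1, 2, ….
For voter: v+0=v, o+1=p, t+2=v, e+3=h, r+4=v.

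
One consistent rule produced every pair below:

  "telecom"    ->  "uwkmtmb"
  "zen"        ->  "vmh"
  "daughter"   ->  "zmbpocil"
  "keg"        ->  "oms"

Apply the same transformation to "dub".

jcl

The output letters match the input read backwards, each shifted +8: telecom reversed is mocelet. Two steps: reverse the string, then apply a Caesar shift of +8.
Applying it to dub: reverse → bud; then shift: b+8=j, u+8=c, d+8=l.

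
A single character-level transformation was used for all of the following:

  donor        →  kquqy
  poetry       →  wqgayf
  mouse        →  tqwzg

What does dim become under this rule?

The shift depends on letter class: consonant d→k is +7, but vowel o→q is +2. Two shifts are in play — +2 for a/e/i/o/u, +7 for every other letter.
Applying it to dim: d(cons)+7=k, i(vowel)+2=k, m(cons)+7=t.

kkt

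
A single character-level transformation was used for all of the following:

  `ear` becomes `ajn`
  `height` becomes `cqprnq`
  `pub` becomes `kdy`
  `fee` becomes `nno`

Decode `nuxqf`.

The output letters match the input read backwards, each shifted +9: ear reversed is rae. Two steps: reverse the string, then apply a Caesar shift of +9.
Undoing it on nuxqf: shift back: n−9=e, u−9=l, x−9=o, q−9=h, f−9=w → elohw; then reverse → whole.

whole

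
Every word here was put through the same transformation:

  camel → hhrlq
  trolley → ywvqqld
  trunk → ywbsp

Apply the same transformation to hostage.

mvxyhll

The shift depends on letter class: consonant c→h is +5, but vowel a→h is +7. Vowels shift forward by 7 and consonants shift forward by 5.
For hostage: h(cons)+5=m, o(vowel)+7=v, s(cons)+5=x, t(cons)+5=y, a(vowel)+7=h, g(cons)+5=l, e(vowel)+7=l.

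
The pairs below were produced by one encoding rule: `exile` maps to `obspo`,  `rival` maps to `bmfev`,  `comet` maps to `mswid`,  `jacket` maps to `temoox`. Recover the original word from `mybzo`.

It's a Vigenère-style cipher with numeric key [10,4]: position i shifts by key[i mod 2].
Undoing it on mybzo: m−10=c, y−4=u, b−10=r, z−4=v, o−10=e.

curve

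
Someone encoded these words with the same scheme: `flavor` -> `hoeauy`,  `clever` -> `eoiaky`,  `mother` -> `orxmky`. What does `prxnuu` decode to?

notion

The shift increases by 1 at each position, starting from +2: 2, 3, 4, ….
Decoding prxnuu: p−2=n, r−3=o, x−4=t, n−5=i, u−6=o, u−7=n.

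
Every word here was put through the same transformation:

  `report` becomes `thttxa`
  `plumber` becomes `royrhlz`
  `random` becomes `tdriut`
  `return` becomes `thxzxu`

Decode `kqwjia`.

insect

The shift increases by 1 at each position, starting from +2: 2, 3, 4, ….
Undoing it on kqwjia: k−2=i, q−3=n, w−4=s, j−5=e, i−6=c, a−7=t.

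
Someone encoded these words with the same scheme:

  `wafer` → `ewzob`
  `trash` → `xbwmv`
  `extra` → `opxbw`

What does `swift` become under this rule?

w(22)→e(4) and a(0)→w(22) fit y≡11x+22 (mod 26); the inverse of 11 mod 26 is 19. Treating letters as 0–25, the rule is x ↦ 11x + 22 (mod 26).
On swift: s(18)→11·18+22≡12=m; w(22)→11·22+22≡4=e; i(8)→11·8+22≡6=g; f(5)→11·5+22≡25=z; t(19)→11·19+22≡23=x (all mod 26).

megzx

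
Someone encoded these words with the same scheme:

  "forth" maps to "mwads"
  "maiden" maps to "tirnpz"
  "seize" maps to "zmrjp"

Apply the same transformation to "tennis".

amwxte

Letter i (0-indexed) is shifted by i+7, so successive shifts are 7, 8, 9, ….
On tennis: t+7=a, e+8=m, n+9=w, n+10=x, i+11=t, s+12=e.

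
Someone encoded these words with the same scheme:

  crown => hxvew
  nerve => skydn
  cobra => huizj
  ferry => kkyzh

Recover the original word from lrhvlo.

glance

In crown: c→h is +5, r→x is +6, o→v is +7, w→e is +8 — the shift increases by 1 each position. Letter i (0-indexed) is shifted by i+5, so successive shifts are 5, 6, 7, ….
Decoding lrhvlo: l−5=g, r−6=l, h−7=a, v−8=n, l−9=c, o−10=e.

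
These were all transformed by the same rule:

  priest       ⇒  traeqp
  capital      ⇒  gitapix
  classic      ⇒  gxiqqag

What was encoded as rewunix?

p(15)→t(19) and r(17)→r(17) fit y≡25x+8 (mod 26); the inverse of 25 mod 26 is 25. Each letter's alphabet position (a=0..z=25) is mapped through 25·x+8 mod 26 — an affine cipher.
Decoding rewunix: r(17)→25·(17−8)≡17=r; e(4)→25·(4−8)≡4=e; w(22)→25·(22−8)≡12=m; u(20)→25·(20−8)≡14=o; n(13)→25·(13−8)≡21=v; i(8)→25·(8−8)≡0=a; x(23)→25·(23−8)≡11=l (all mod 26).

removal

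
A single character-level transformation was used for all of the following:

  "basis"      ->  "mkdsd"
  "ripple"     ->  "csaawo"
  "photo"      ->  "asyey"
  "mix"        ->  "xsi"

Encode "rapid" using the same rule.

ckaso

The shift depends on letter class: consonant b→m is +11, but vowel a→k is +10. Two shifts are in play — +10 for a/e/i/o/u, +11 for every other letter.
For rapid: r(cons)+11=c, a(vowel)+10=k, p(cons)+11=a, i(vowel)+10=s, d(cons)+11=o.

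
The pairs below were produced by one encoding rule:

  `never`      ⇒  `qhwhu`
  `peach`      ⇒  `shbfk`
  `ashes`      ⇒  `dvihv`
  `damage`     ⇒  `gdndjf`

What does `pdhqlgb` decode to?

magnify

Shifts by position in never: pos 0: n→q (+3), pos 1: e→h (+3), pos 2: v→w (+1), pos 3: e→h (+3), pos 4: r→u (+3) — repeating every 3. A repeating key of period 3 is used — shifts +3, +3, +1 over and over.
Undoing it on pdhqlgb: p−3=m, d−3=a, h−1=g, q−3=n, l−3=i, g−1=f, b−3=y.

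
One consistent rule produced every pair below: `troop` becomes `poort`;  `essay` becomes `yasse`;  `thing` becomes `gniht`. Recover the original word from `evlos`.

The output letters match the input read backwards: troop reversed is poort. The word is simply reversed.
Decoding evlos: then reverse → solve.

solve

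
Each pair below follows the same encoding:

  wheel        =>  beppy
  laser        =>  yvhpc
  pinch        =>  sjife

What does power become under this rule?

snbpc

This is an affine cipher: with a=0,…,z=25, each position x becomes (5x+21) mod 26.
On power: p(15)→5·15+21≡18=s; o(14)→5·14+21≡13=n; w(22)→5·22+21≡1=b; e(4)→5·4+21≡15=p; r(17)→5·17+21≡2=c (all mod 26).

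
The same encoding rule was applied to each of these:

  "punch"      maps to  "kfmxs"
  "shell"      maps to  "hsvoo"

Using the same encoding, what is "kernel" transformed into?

pvimvo

This is the alphabet-reversal cipher (Atbash): a becomes z, b becomes y, etc.
For kernel: k↔p, e↔v, r↔i, n↔m, e↔v, l↔o.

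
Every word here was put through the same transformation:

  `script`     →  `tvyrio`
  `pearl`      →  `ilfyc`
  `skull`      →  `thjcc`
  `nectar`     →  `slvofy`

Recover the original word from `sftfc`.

nasal

This is an affine cipher: with a=0,…,z=25, each position x becomes (21x+5) mod 26.
Decoding sftfc: s(18)→5·(18−5)≡13=n; f(5)→5·(5−5)≡0=a; t(19)→5·(19−5)≡18=s; f(5)→5·(5−5)≡0=a; c(2)→5·(2−5)≡11=l (all mod 26).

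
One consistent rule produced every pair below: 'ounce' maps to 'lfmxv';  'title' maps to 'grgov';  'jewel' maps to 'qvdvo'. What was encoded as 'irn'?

Letters are reflected about the middle of the alphabet (position → 25−position): Atbash.
Decoding irn: i↔r, r↔i, n↔m.

rim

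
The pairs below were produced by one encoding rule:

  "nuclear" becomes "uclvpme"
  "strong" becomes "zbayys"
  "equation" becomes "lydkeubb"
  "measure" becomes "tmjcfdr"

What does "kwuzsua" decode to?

dolphin

In nuclear: n→u is +7, u→c is +8, c→l is +9, l→v is +10 — the shift increases by 1 each position. The shift increases by 1 at each position, starting from +7: 7, 8, 9, ….
Decoding kwuzsua: k−7=d, w−8=o, u−9=l, z−10=p, s−11=h, u−12=i, a−13=n.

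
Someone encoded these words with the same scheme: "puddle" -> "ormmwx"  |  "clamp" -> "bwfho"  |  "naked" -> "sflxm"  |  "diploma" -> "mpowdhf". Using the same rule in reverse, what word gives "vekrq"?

p(15)→o(14) and u(20)→r(17) fit y≡11x+5 (mod 26); the inverse of 11 mod 26 is 19. Each letter's alphabet position (a=0..z=25) is mapped through 11·x+5 mod 26 — an affine cipher.
Undoing it on vekrq: v(21)→19·(21−5)≡18=s; e(4)→19·(4−5)≡7=h; k(10)→19·(10−5)≡17=r; r(17)→19·(17−5)≡20=u; q(16)→19·(16−5)≡1=b (all mod 26).

shrub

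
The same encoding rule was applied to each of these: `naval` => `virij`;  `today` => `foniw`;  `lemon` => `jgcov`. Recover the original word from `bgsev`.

begin

Treating letters as 0–25, the rule is x ↦ 19x + 8 (mod 26).
Undoing it on bgsev: b(1)→11·(1−8)≡1=b; g(6)→11·(6−8)≡4=e; s(18)→11·(18−8)≡6=g; e(4)→11·(4−8)≡8=i; v(21)→11·(21−8)≡13=n (all mod 26).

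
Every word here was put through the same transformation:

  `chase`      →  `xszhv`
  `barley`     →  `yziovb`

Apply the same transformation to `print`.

kirmg

This is the alphabet-reversal cipher (Atbash): a becomes z, b becomes y, etc.
Applying it to print: p↔k, r↔i, i↔r, n↔m, t↔g.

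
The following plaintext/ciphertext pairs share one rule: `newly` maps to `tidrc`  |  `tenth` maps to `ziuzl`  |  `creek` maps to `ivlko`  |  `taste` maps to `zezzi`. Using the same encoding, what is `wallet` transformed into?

cesria

Shifts by position in newly: pos 0: n→t (+6), pos 1: e→i (+4), pos 2: w→d (+7), pos 3: l→r (+6), pos 4: y→c (+4) — repeating every 3. The shifts repeat in a cycle of length 3: positions 0,1,… shift by +6, +4, +7, then the pattern repeats.
Applying it to wallet: w+6=c, a+4=e, l+7=s, l+6=r, e+4=i, t+7=a.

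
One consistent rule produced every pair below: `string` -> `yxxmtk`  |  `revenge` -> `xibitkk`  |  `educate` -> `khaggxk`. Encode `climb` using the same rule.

ipoqh

Shifts by position in string: pos 0: s→y (+6), pos 1: t→x (+4), pos 2: r→x (+6), pos 3: i→m (+4) — repeating every 2. The shifts repeat in a cycle of length 2: positions 0,1,… shift by +6, +4, then the pattern repeats.
On climb: c+6=i, l+4=p, i+6=o, m+4=q, b+6=h.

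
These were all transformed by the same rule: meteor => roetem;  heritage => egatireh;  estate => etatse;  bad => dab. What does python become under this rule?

nohtyp

The output letters match the input read backwards: meteor reversed is roetem. It's just the letters in reverse order.
On python: reverse → nohtyp.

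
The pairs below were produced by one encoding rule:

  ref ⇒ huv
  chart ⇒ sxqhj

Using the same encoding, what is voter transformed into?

Compare letters: r→h is +16, e→u is +16, f→v is +16 — a constant shift. Each letter is shifted forward by 16 in the alphabet (a Caesar shift of +16).
On voter: v+16=l, o+16=e, t+16=j, e+16=u, r+16=h.

lejuh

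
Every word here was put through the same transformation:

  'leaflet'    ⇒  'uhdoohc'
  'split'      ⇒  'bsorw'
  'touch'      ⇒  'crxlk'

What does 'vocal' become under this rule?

erfjo

Shifts by position in leaflet: pos 0: l→u (+9), pos 1: e→h (+3), pos 2: a→d (+3), pos 3: f→o (+9), pos 4: l→o (+3), pos 5: e→h (+3) — repeating every 3. A repeating key of period 3 is used — shifts +9, +3, +3 over and over.
Applying it to vocal: v+9=e, o+3=r, c+3=f, a+9=j, l+3=o.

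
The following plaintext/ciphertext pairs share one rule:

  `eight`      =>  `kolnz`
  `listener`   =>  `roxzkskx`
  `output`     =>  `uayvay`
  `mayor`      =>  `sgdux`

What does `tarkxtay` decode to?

Shifts by position in eight: pos 0: e→k (+6), pos 1: i→o (+6), pos 2: g→l (+5), pos 3: h→n (+6), pos 4: t→z (+6) — repeating every 3. A repeating key of period 3 is used — shifts +6, +6, +5 over and over.
Decoding tarkxtay: t−6=n, a−6=u, r−5=m, k−6=e, x−6=r, t−5=o, a−6=u, y−6=s.

numerous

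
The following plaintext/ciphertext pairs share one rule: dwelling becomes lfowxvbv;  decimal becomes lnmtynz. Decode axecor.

In dwelling: d→l is +8, w→f is +9, e→o is +10, l→w is +11 — the shift increases by 1 each position. Each letter shifts forward by (position + 8), i.e. 8, 9, 10, … — the shift grows by one for each successive letter.
Decoding axecor: a−8=s, x−9=o, e−10=u, c−11=r, o−12=c, r−13=e.

source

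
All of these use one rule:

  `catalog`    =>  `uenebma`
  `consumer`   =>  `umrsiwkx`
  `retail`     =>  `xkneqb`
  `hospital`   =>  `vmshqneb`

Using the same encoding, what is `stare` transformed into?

c(2)→u(20) and a(0)→e(4) fit y≡21x+4 (mod 26); the inverse of 21 mod 26 is 5. Treating letters as 0–25, the rule is x ↦ 21x + 4 (mod 26).
On stare: s(18)→21·18+4≡18=s; t(19)→21·19+4≡13=n; a(0)→21·0+4≡4=e; r(17)→21·17+4≡23=x; e(4)→21·4+4≡10=k (all mod 26).

snexk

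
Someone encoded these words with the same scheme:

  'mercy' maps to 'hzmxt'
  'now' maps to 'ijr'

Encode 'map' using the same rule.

hvk

Compare letters: m→h is +21, e→z is +21, r→m is +21 — a constant shift. Each letter is shifted forward by 21 in the alphabet (a Caesar shift of +21).
On map: m+21=h, a+21=v, p+21=k.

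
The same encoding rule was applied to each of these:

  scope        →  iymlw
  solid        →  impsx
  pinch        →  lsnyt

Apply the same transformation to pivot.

lsfmh

s(18)→i(8) and c(2)→y(24) fit y≡25x+0 (mod 26); the inverse of 25 mod 26 is 25. Treating letters as 0–25, the rule is x ↦ 25x + 0 (mod 26).
On pivot: p(15)→25·15+0≡11=l; i(8)→25·8+0≡18=s; v(21)→25·21+0≡5=f; o(14)→25·14+0≡12=m; t(19)→25·19+0≡7=h (all mod 26).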